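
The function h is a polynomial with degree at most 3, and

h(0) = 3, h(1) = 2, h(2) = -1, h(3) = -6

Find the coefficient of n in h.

0

First differences: -1, -3, -5. Second differences: -2, -2.
Level-2 differences are constant, so h has degree 2.
Fitting a degree-2 polynomial gives h(n) = -n² + 3.
The coefficient of n is 0.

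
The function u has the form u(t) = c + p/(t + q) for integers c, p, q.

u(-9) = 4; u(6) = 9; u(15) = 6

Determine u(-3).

3

(u(t) − c)(t + q) = p for each data point; the three points give a linear system in c and q, then p follows.
Solving: c = 5, q = -3, p = 12, so u(t) = 5 + 12/(t − 3).
Then u(-3) = 5 + 12/(-6) = 3.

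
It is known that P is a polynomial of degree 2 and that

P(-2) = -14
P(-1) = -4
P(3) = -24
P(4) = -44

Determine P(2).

-10

Write P(t) = at² + bt + c; the 4 given values yield a linear system in the 3 coefficients.
Solving, P(t) = -3t² + t.
Then P(2) = -10.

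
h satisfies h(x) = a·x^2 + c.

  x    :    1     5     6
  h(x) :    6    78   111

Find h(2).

From h(1) = 6 and h(5) = 78: 1a + c = 6 and 25a + c = 78.
Subtracting: 24a = 72, so a = 3; then c = 6 − 3·1 = 3.
So h(x) = 3x² + 3, and h(2) = 15.

15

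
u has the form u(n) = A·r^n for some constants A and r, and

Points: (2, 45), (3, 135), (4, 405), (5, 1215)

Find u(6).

3645

Consecutive ratio: 135/45 = 3, and 405/135 = 3, so r = 3.
Then A·3^2 = 45 gives A = 5, and u(n) = 5·3^n.
u(6) = 5·3^6 = 3645.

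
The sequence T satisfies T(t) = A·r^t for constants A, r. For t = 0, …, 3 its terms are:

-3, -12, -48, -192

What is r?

Consecutive ratio: -12/(-3) = 4, and -48/(-12) = 4, so r = 4.
Then A·4^0 = -3 gives A = -3, and T(t) = -3·4^t.

4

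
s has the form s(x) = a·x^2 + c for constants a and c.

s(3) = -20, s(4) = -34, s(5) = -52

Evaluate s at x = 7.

From s(3) = -20 and s(4) = -34: 9a + c = -20 and 16a + c = -34.
Subtracting: 7a = -14, so a = -2; then c = -20 − (-2)·9 = -2.
So s(x) = -2x² − 2, and s(7) = -100.

-100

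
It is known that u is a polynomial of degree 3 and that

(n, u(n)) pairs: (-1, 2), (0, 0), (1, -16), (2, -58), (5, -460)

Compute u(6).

Write u(n) = an³ + bn² + cn + d; the 5 given values yield a linear system in the 4 coefficients.
Solving, u(n) = -2n³ - 7n² - 7n.
Then u(6) = -726.

-726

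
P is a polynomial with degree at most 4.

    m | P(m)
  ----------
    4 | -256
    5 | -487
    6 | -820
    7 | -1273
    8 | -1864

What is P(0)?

8

First differences: -231, -333, -453, -591. Second differences: -102, -120, -138. Third differences: -18, -18.
Level-3 differences are constant, so P has degree 3.
Fitting a degree-3 polynomial gives P(m) = -3m³ - 6m² + 6m + 8.
The constant term is P(0) = 8.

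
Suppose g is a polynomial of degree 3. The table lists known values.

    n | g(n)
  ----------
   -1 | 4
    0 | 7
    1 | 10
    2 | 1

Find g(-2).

Write g(n) = an³ + bn² + cn + d; the 4 given values yield a linear system in the 4 coefficients.
Solving, g(n) = -2n³ + 5n + 7.
Then g(-2) = 13.

13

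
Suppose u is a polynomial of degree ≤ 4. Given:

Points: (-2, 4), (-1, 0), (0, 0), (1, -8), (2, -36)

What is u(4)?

Write u(k) = ak^4 + bk³ + ck² + dk + e; the 5 given values yield a linear system in the 5 coefficients.
Solving, the leading coefficient vanishes, and u(k) = -2k³ - 4k² - 2k.
Then u(4) = -200.

-200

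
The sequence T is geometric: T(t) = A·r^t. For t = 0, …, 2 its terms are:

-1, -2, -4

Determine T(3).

-8

Consecutive ratio: -2/(-1) = 2, and -4/(-2) = 2, so r = 2.
Then A·2^0 = -1 gives A = -1, and T(t) = -1·2^t.
T(3) = -1·2^3 = -8.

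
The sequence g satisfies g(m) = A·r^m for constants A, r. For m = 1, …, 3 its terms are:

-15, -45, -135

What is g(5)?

Consecutive ratio: -45/(-15) = 3, and -135/(-45) = 3, so r = 3.
Then A·3^1 = -15 gives A = -5, and g(m) = -5·3^m.
g(5) = -5·3^5 = -1215.

-1215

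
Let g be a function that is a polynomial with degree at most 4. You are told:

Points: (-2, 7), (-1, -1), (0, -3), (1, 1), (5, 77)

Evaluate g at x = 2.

11

Write g(x) = ax^4 + bx³ + cx² + dx + e; the 5 given values yield a linear system in the 5 coefficients.
Solving, the top 2 coefficients vanish, and g(x) = 3x² + x - 3.
Then g(2) = 11.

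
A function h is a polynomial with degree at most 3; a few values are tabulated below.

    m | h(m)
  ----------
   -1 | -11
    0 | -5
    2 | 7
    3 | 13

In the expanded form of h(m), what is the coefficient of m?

Write h(m) = am³ + bm² + cm + d; the 4 given values yield a linear system in the 4 coefficients.
Solving, the top 2 coefficients vanish, and h(m) = 6m - 5.
The coefficient of m is 6.

6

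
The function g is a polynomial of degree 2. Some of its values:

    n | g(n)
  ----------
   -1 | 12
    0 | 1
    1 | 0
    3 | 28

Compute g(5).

96

Write g(n) = an² + bn + c; the 4 given values yield a linear system in the 3 coefficients.
Solving, g(n) = 5n² - 6n + 1.
Then g(5) = 96.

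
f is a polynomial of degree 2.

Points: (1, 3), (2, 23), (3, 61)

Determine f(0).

Write f(t) = at² + bt + c; the 3 given values yield a linear system in the 3 coefficients.
Solving, f(t) = 9t² - 7t + 1.
Then f(0) = 1.

1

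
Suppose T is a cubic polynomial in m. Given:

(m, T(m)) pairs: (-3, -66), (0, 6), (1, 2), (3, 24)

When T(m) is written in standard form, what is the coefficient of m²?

-3

Write T(m) = am³ + bm² + cm + d; the 4 given values yield a linear system in the 4 coefficients.
Solving, T(m) = 2m³ - 3m² - 3m + 6.
The coefficient of m² is -3.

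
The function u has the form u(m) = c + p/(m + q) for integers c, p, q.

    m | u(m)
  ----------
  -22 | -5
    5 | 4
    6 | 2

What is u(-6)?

(u(m) − c)(m + q) = p for each data point; the three points give a linear system in c and q, then p follows.
Solving: c = -4, q = -2, p = 24, so u(m) = -4 + 24/(m − 2).
Then u(-6) = -4 + 24/(-8) = -7.

-7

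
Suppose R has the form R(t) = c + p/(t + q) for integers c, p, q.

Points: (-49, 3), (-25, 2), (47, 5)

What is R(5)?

12

(R(t) − c)(t + q) = p for each data point; the three points give a linear system in c and q, then p follows.
Solving: c = 4, q = 1, p = 48, so R(t) = 4 + 48/(t + 1).
Then R(5) = 4 + 48/6 = 12.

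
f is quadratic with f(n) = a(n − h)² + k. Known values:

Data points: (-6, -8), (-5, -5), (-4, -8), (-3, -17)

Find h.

-5

First differences 3, -3, -9; second difference -6 = 2a, so a = -3.
Expanding, the n-coefficient is −2ah = 6h; matching it to the data gives h = -5, and then k = -5.
So f(n) = -3(n + 5)² − 5.
Hence h = -5.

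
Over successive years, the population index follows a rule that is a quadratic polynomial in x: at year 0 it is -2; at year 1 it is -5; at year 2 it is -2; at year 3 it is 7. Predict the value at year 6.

70

Write the value at x as P(x).
First differences: -3, 3, 9. Second differences: 6, 6.
Level-2 differences are constant, so P has degree 2.
Fitting a degree-2 polynomial gives P(x) = 3x² - 6x - 2.
Then P(6) = 70.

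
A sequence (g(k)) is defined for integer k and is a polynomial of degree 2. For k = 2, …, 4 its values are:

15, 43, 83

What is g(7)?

Write g(k) = ak² + bk + c; the 3 given values yield a linear system in the 3 coefficients.
Solving, g(k) = 6k² - 2k - 5.
Then g(7) = 275.

275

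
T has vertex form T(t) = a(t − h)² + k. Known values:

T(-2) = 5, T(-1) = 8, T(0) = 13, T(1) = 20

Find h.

-3

First differences 3, 5, 7; second difference 2 = 2a, so a = 1.
Expanding, the t-coefficient is −2ah = -2h; matching it to the data gives h = -3, and then k = 4.
So T(t) = 1(t + 3)² + 4.
Hence h = -3.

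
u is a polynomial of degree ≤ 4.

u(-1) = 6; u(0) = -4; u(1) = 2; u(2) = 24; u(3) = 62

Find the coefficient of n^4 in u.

0

First differences: -10, 6, 22, 38. Second differences: 16, 16, 16.
Level-2 differences are constant, so u has degree 2.
Fitting a degree-2 polynomial gives u(n) = 8n² - 2n - 4.
The coefficient of n^4 is 0.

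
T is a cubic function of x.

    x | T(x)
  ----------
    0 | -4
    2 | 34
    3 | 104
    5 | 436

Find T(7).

1144

Write T(x) = ax³ + bx² + cx + d; the 4 given values yield a linear system in the 4 coefficients.
Solving, T(x) = 3x³ + 2x² + 3x - 4.
Then T(7) = 1144.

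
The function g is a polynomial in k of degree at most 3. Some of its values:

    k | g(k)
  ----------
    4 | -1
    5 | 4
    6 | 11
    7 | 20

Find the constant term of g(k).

-1

First differences: 5, 7, 9. Second differences: 2, 2.
Level-2 differences are constant, so g has degree 2.
Fitting a degree-2 polynomial gives g(k) = k² - 4k - 1.
The constant term is g(0) = -1.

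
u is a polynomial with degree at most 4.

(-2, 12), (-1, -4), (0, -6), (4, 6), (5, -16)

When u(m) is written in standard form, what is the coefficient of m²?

Write u(m) = am^4 + bm³ + cm² + dm + e; the 5 given values yield a linear system in the 5 coefficients.
Solving, the leading coefficient vanishes, and u(m) = -m³ + 4m² + 3m - 6.
The coefficient of m² is 4.

4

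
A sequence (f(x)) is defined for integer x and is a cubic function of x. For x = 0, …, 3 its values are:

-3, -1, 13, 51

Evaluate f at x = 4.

125

Write f(x) = ax³ + bx² + cx + d; the 4 given values yield a linear system in the 4 coefficients.
Solving, f(x) = 2x³ - 3.
Then f(4) = 125.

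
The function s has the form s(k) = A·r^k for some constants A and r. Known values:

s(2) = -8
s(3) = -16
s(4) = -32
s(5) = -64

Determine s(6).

Consecutive ratio: -16/(-8) = 2, and -32/(-16) = 2, so r = 2.
Then A·2^2 = -8 gives A = -2, and s(k) = -2·2^k.
s(6) = -2·2^6 = -128.

-128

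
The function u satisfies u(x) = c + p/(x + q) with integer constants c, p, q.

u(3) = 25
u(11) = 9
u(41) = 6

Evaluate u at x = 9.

(u(x) − c)(x + q) = p for each data point; the three points give a linear system in c and q, then p follows.
Solving: c = 5, q = -1, p = 40, so u(x) = 5 + 40/(x − 1).
Then u(9) = 5 + 40/8 = 10.

10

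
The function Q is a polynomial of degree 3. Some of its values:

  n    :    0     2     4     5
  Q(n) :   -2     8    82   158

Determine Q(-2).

Write Q(n) = an³ + bn² + cn + d; the 4 given values yield a linear system in the 4 coefficients.
Solving, Q(n) = n³ + 2n² - 3n - 2.
Then Q(-2) = 4.

4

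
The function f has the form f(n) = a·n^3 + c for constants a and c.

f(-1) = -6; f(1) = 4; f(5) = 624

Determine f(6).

From f(-1) = -6 and f(1) = 4: -1a + c = -6 and 1a + c = 4.
Subtracting: 2a = 10, so a = 5; then c = -6 − 5·(-1) = -1.
So f(n) = 5n³ − 1, and f(6) = 1079.

1079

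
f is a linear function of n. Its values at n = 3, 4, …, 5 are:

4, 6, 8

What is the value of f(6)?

First differences: 2, 2.
Level-1 differences are constant, so f has degree 1.
Extending the table by one column gives the next first difference 2, so f(6) = 8 + 2 = 10.

10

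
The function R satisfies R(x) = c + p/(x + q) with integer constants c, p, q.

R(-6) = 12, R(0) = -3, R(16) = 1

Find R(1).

-2

(R(x) − c)(x + q) = p for each data point; the three points give a linear system in c and q, then p follows.
Solving: c = 2, q = 4, p = -20, so R(x) = 2 − 20/(x + 4).
Then R(1) = 2 − 20/5 = -2.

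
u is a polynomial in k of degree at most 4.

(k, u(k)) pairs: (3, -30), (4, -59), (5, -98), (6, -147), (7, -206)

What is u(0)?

Write u(k) = ak^4 + bk³ + ck² + dk + e; the 5 given values yield a linear system in the 5 coefficients.
Solving, the top 2 coefficients vanish, and u(k) = -5k² + 6k - 3.
The constant term is u(0) = -3.

-3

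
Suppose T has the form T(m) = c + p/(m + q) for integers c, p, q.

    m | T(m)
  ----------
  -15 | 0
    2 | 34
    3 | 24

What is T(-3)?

(T(m) − c)(m + q) = p for each data point; the three points give a linear system in c and q, then p follows.
Solving: c = 4, q = 0, p = 60, so T(m) = 4 + 60/(m + 0).
Then T(-3) = 4 + 60/(-3) = -16.

-16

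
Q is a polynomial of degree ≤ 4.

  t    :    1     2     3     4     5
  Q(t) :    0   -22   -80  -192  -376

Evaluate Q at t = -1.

8

First differences: -22, -58, -112, -184. Second differences: -36, -54, -72. Third differences: -18, -18.
Level-3 differences are constant, so Q has degree 3.
Fitting a degree-3 polynomial gives Q(t) = -3t³ - t + 4.
Then Q(-1) = 8.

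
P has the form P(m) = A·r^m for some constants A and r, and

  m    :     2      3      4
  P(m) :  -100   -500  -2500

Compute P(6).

Consecutive ratio: -500/(-100) = 5, and -2500/(-500) = 5, so r = 5.
Then A·5^2 = -100 gives A = -4, and P(m) = -4·5^m.
P(6) = -4·5^6 = -62500.

-62500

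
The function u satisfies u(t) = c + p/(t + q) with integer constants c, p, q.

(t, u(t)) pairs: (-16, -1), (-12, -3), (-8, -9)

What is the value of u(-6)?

(u(t) − c)(t + q) = p for each data point; the three points give a linear system in c and q, then p follows.
Solving: c = 3, q = 4, p = 48, so u(t) = 3 + 48/(t + 4).
Then u(-6) = 3 + 48/(-2) = -21.

-21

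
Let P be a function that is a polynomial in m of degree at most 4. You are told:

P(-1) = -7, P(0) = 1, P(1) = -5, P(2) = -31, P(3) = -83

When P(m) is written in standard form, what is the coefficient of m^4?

First differences: 8, -6, -26, -52. Second differences: -14, -20, -26. Third differences: -6, -6.
Level-3 differences are constant, so P has degree 3.
Fitting a degree-3 polynomial gives P(m) = -m³ - 7m² + 2m + 1.
The coefficient of m^4 is 0.

0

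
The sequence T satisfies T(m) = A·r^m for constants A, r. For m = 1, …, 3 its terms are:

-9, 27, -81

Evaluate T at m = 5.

-729

Consecutive ratio: 27/(-9) = -3, and -81/27 = -3, so r = -3.
Then A·(-3)^1 = -9 gives A = 3, and T(m) = 3·(-3)^m.
T(5) = 3·(-3)^5 = -729.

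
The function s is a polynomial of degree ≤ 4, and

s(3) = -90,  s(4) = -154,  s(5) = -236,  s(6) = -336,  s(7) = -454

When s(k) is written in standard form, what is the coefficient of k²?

-9

First differences: -64, -82, -100, -118. Second differences: -18, -18, -18.
Level-2 differences are constant, so s has degree 2.
Fitting a degree-2 polynomial gives s(k) = -9k² - k - 6.
The coefficient of k² is -9.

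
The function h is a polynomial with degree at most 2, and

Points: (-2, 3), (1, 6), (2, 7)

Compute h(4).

Write h(k) = ak² + bk + c; the 3 given values yield a linear system in the 3 coefficients.
Solving, the leading coefficient vanishes, and h(k) = k + 5.
Then h(4) = 9.

9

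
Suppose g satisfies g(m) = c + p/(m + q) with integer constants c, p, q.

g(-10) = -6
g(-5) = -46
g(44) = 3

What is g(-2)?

26

(g(m) − c)(m + q) = p for each data point; the three points give a linear system in c and q, then p follows.
Solving: c = 2, q = 4, p = 48, so g(m) = 2 + 48/(m + 4).
Then g(-2) = 2 + 48/2 = 26.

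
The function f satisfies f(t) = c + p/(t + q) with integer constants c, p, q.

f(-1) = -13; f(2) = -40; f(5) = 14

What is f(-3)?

(f(t) − c)(t + q) = p for each data point; the three points give a linear system in c and q, then p follows.
Solving: c = -4, q = -3, p = 36, so f(t) = -4 + 36/(t − 3).
Then f(-3) = -4 + 36/(-6) = -10.

-10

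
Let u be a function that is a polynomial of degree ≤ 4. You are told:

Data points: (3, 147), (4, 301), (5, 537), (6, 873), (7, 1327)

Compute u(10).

3577

Write u(k) = ak^4 + bk³ + ck² + dk + e; the 5 given values yield a linear system in the 5 coefficients.
Solving, the leading coefficient vanishes, and u(k) = 3k³ + 5k² + 8k - 3.
Then u(10) = 3577.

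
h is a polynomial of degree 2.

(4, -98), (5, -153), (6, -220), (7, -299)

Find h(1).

First differences: -55, -67, -79. Second differences: -12, -12.
Level-2 differences are constant, so h has degree 2.
Fitting a degree-2 polynomial gives h(x) = -6x² - x + 2.
Then h(1) = -5.

-5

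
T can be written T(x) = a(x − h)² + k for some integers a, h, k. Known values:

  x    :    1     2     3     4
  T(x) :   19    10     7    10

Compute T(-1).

55

First differences -9, -3, 3; second difference 6 = 2a, so a = 3.
Expanding, the x-coefficient is −2ah = -6h; matching it to the data gives h = 3, and then k = 7.
So T(x) = 3(x − 3)² + 7.
T(-1) = 3·(-4)² + 7 = 55.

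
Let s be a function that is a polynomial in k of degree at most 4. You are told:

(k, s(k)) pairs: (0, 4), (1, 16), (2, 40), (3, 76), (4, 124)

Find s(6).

256

First differences: 12, 24, 36, 48. Second differences: 12, 12, 12.
Level-2 differences are constant, so s has degree 2.
Fitting a degree-2 polynomial gives s(k) = 6k² + 6k + 4.
Then s(6) = 256.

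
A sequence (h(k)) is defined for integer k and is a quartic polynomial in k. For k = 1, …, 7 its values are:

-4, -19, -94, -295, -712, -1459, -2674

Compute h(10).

-10867

First differences: -15, -75, -201, -417, -747, -1215. Second differences: -60, -126, -216, -330, -468. Third differences: -66, -90, -114, -138. Fourth differences: -24, -24, -24.
Level-4 differences are constant, so h has degree 4.
Fitting a degree-4 polynomial gives h(k) = -k^4 - k³ + k² + 4k - 7.
Then h(10) = -10867.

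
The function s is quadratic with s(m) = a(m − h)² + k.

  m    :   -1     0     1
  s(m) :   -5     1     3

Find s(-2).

First differences 6, 2; second difference -4 = 2a, so a = -2.
Expanding, the m-coefficient is −2ah = 4h; matching it to the data gives h = 1, and then k = 3.
So s(m) = -2(m − 1)² + 3.
s(-2) = -2·(-3)² + 3 = -15.

-15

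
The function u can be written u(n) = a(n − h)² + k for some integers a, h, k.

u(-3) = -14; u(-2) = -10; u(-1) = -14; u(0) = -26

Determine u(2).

First differences 4, -4, -12; second difference -8 = 2a, so a = -4.
Expanding, the n-coefficient is −2ah = 8h; matching it to the data gives h = -2, and then k = -10.
So u(n) = -4(n + 2)² − 10.
u(2) = -4·4² − 10 = -74.

-74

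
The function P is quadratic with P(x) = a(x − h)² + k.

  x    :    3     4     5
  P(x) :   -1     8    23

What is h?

First differences 9, 15; second difference 6 = 2a, so a = 3.
Expanding, the x-coefficient is −2ah = -6h; matching it to the data gives h = 2, and then k = -4.
So P(x) = 3(x − 2)² − 4.
Hence h = 2.

2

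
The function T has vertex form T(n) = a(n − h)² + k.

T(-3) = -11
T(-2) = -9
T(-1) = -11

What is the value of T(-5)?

First differences 2, -2; second difference -4 = 2a, so a = -2.
Expanding, the n-coefficient is −2ah = 4h; matching it to the data gives h = -2, and then k = -9.
So T(n) = -2(n + 2)² − 9.
T(-5) = -2·(-3)² − 9 = -27.

-27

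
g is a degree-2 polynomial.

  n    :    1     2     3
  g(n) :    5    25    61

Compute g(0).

1

Write g(n) = an² + bn + c; the 3 given values yield a linear system in the 3 coefficients.
Solving, g(n) = 8n² - 4n + 1.
Then g(0) = 1.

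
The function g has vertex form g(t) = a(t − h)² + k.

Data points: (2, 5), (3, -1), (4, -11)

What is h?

First differences -6, -10; second difference -4 = 2a, so a = -2.
Expanding, the t-coefficient is −2ah = 4h; matching it to the data gives h = 1, and then k = 7.
So g(t) = -2(t − 1)² + 7.
Hence h = 1.

1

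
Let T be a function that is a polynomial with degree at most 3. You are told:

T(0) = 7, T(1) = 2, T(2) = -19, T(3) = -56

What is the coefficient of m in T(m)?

3

First differences: -5, -21, -37. Second differences: -16, -16.
Level-2 differences are constant, so T has degree 2.
Fitting a degree-2 polynomial gives T(m) = -8m² + 3m + 7.
The coefficient of m is 3.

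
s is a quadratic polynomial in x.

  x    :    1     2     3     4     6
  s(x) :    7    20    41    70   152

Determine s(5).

107

Write s(x) = ax² + bx + c; the 5 given values yield a linear system in the 3 coefficients.
Solving, s(x) = 4x² + x + 2.
Then s(5) = 107.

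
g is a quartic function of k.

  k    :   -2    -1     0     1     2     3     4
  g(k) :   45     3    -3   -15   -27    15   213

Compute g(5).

717

Write g(k) = ak^4 + bk³ + ck² + dk + e; the 7 given values yield a linear system in the 5 coefficients.
Solving, g(k) = 2k^4 - 3k³ - 5k² - 6k - 3.
Then g(5) = 717.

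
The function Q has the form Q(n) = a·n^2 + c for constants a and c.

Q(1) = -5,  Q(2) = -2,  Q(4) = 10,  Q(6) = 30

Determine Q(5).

From Q(1) = -5 and Q(2) = -2: 1a + c = -5 and 4a + c = -2.
Subtracting: 3a = 3, so a = 1; then c = -5 − 1·1 = -6.
So Q(n) = 1n² − 6, and Q(5) = 19.

19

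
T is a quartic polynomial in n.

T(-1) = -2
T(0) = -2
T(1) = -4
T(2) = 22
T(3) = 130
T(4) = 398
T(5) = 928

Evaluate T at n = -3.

Write T(n) = an^4 + bn³ + cn² + dn + e; the 7 given values yield a linear system in the 5 coefficients.
Solving, T(n) = n^4 + 3n³ - 2n² - 4n - 2.
Then T(-3) = -8.

-8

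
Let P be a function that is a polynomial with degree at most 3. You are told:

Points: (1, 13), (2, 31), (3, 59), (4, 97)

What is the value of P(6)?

First differences: 18, 28, 38. Second differences: 10, 10.
Level-2 differences are constant, so P has degree 2.
Fitting a degree-2 polynomial gives P(t) = 5t² + 3t + 5.
Then P(6) = 203.

203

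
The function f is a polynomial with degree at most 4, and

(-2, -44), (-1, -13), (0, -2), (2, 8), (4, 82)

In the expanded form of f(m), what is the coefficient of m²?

-4

Write f(m) = am^4 + bm³ + cm² + dm + e; the 5 given values yield a linear system in the 5 coefficients.
Solving, the leading coefficient vanishes, and f(m) = 2m³ - 4m² + 5m - 2.
The coefficient of m² is -4.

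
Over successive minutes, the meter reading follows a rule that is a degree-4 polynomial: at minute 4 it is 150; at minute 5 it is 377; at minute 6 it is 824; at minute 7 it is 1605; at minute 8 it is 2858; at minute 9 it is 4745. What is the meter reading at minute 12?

16190

Write the value at t as g(t).
Write g(t) = at^4 + bt³ + ct² + dt + e; the 6 given values yield a linear system in the 5 coefficients.
Solving, g(t) = t^4 - 3t³ + 4t² + 5t + 2.
Then g(12) = 16190.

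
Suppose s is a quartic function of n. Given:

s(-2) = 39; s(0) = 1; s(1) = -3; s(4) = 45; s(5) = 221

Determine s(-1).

Write s(n) = an^4 + bn³ + cn² + dn + e; the 5 given values yield a linear system in the 5 coefficients.
Solving, s(n) = n^4 - 3n³ - n² - n + 1.
Then s(-1) = 5.

5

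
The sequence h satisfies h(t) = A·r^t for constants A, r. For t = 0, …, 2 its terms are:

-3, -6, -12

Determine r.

2

Consecutive ratio: -6/(-3) = 2, and -12/(-6) = 2, so r = 2.
Then A·2^0 = -3 gives A = -3, and h(t) = -3·2^t.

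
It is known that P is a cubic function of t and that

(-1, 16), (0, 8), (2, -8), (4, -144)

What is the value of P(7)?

Write P(t) = at³ + bt² + ct + d; the 4 given values yield a linear system in the 4 coefficients.
Solving, P(t) = -3t³ + 3t² - 2t + 8.
Then P(7) = -888.

-888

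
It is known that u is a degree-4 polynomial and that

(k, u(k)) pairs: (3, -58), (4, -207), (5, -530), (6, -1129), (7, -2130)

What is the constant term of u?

Write u(k) = ak^4 + bk³ + ck² + dk + e; the 5 given values yield a linear system in the 5 coefficients.
Solving, u(k) = -k^4 + k³ - 2k² + 3k + 5.
The constant term is u(0) = 5.

5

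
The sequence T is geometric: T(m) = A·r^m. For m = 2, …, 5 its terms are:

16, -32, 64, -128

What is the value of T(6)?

Consecutive ratio: -32/16 = -2, and 64/(-32) = -2, so r = -2.
Then A·(-2)^2 = 16 gives A = 4, and T(m) = 4·(-2)^m.
T(6) = 4·(-2)^6 = 256.

256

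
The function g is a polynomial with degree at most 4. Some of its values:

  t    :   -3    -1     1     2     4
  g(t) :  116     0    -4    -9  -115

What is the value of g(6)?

-469

Write g(t) = at^4 + bt³ + ct² + dt + e; the 5 given values yield a linear system in the 5 coefficients.
Solving, the leading coefficient vanishes, and g(t) = -3t³ + 5t² + t - 7.
Then g(6) = -469.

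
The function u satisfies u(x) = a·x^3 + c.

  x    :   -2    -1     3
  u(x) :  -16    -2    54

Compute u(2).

16

From u(-2) = -16 and u(-1) = -2: -8a + c = -16 and -1a + c = -2.
Subtracting: 7a = 14, so a = 2; then c = -16 − 2·(-8) = 0.
So u(x) = 2x³ + 0, and u(2) = 16.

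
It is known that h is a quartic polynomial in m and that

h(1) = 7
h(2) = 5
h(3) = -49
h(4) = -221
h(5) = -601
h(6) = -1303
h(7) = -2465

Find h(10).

-10451

First differences: -2, -54, -172, -380, -702, -1162. Second differences: -52, -118, -208, -322, -460. Third differences: -66, -90, -114, -138. Fourth differences: -24, -24, -24.
Level-4 differences are constant, so h has degree 4.
Fitting a degree-4 polynomial gives h(m) = -m^4 - m³ + 5m² + 5m - 1.
Then h(10) = -10451.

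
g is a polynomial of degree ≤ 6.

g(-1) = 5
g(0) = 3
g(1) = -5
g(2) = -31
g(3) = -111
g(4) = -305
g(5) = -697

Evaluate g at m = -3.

-81

First differences: -2, -8, -26, -80, -194, -392. Second differences: -6, -18, -54, -114, -198. Third differences: -12, -36, -60, -84. Fourth differences: -24, -24, -24.
Level-4 differences are constant, so g has degree 4.
Fitting a degree-4 polynomial gives g(m) = -m^4 - 2m² - 5m + 3.
Then g(-3) = -81.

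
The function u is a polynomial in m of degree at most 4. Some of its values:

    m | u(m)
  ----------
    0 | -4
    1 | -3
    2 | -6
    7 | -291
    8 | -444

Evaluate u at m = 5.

Write u(m) = am^4 + bm³ + cm² + dm + e; the 5 given values yield a linear system in the 5 coefficients.
Solving, the leading coefficient vanishes, and u(m) = -m³ + m² + m - 4.
Then u(5) = -99.

-99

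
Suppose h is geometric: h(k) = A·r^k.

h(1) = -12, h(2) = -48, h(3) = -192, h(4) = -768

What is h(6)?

-12288

Consecutive ratio: -48/(-12) = 4, and -192/(-48) = 4, so r = 4.
Then A·4^1 = -12 gives A = -3, and h(k) = -3·4^k.
h(6) = -3·4^6 = -12288.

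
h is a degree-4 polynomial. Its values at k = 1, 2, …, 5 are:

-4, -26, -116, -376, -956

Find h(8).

-6836

Write h(k) = ak^4 + bk³ + ck² + dk + e; the 5 given values yield a linear system in the 5 coefficients.
Solving, h(k) = -2k^4 + 3k³ - 2k² - 7k + 4.
Then h(8) = -6836.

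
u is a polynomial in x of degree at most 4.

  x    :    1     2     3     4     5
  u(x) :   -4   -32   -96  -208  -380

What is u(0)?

0

First differences: -28, -64, -112, -172. Second differences: -36, -48, -60. Third differences: -12, -12.
Level-3 differences are constant, so u has degree 3.
Fitting a degree-3 polynomial gives u(x) = -2x³ - 6x² + 4x.
The constant term is u(0) = 0.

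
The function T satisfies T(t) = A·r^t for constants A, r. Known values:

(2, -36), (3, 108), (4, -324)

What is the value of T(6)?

Consecutive ratio: 108/(-36) = -3, and -324/108 = -3, so r = -3.
Then A·(-3)^2 = -36 gives A = -4, and T(t) = -4·(-3)^t.
T(6) = -4·(-3)^6 = -2916.

-2916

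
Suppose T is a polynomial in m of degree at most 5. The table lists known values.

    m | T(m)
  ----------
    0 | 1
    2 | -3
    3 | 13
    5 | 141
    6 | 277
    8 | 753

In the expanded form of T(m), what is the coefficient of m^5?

Write T(m) = am^5 + bm^4 + cm³ + dm² + em + p; the 6 given values yield a linear system in the 6 coefficients.
Solving, the top 2 coefficients vanish, and T(m) = 2m³ - 4m² - 2m + 1.
The coefficient of m^5 is 0.

0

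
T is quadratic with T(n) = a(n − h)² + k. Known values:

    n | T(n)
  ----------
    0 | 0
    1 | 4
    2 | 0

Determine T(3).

-12

First differences 4, -4; second difference -8 = 2a, so a = -4.
Expanding, the n-coefficient is −2ah = 8h; matching it to the data gives h = 1, and then k = 4.
So T(n) = -4(n − 1)² + 4.
T(3) = -4·2² + 4 = -12.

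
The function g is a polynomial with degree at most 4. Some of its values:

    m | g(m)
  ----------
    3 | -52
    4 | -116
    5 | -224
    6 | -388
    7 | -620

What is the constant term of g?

-4

First differences: -64, -108, -164, -232. Second differences: -44, -56, -68. Third differences: -12, -12.
Level-3 differences are constant, so g has degree 3.
Fitting a degree-3 polynomial gives g(m) = -2m³ + 2m² - 4m - 4.
The constant term is g(0) = -4.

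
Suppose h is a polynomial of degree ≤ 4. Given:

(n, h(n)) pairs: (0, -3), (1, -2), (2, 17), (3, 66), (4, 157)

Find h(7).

Write h(n) = an^4 + bn³ + cn² + dn + e; the 5 given values yield a linear system in the 5 coefficients.
Solving, the leading coefficient vanishes, and h(n) = 2n³ + 3n² - 4n - 3.
Then h(7) = 802.

802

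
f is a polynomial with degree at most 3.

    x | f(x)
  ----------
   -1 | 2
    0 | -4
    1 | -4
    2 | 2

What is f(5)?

56

First differences: -6, 0, 6. Second differences: 6, 6.
Level-2 differences are constant, so f has degree 2.
Fitting a degree-2 polynomial gives f(x) = 3x² - 3x - 4.
Then f(5) = 56.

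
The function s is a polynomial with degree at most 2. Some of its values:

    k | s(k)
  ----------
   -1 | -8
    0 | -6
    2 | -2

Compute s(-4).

Write s(k) = ak² + bk + c; the 3 given values yield a linear system in the 3 coefficients.
Solving, the leading coefficient vanishes, and s(k) = 2k - 6.
Then s(-4) = -14.

-14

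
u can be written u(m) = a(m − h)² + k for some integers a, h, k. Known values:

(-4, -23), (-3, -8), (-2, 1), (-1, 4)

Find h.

-1

First differences 15, 9, 3; second difference -6 = 2a, so a = -3.
Expanding, the m-coefficient is −2ah = 6h; matching it to the data gives h = -1, and then k = 4.
So u(m) = -3(m + 1)² + 4.
Hence h = -1.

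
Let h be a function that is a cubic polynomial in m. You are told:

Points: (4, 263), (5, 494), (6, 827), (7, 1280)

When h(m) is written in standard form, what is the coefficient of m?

-6

Write h(m) = am³ + bm² + cm + d; the 4 given values yield a linear system in the 4 coefficients.
Solving, h(m) = 3m³ + 6m² - 6m - 1.
The coefficient of m is -6.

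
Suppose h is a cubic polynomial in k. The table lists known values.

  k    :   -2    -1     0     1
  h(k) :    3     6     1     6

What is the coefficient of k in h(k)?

-3

Write h(k) = ak³ + bk² + ck + d; the 4 given values yield a linear system in the 4 coefficients.
Solving, h(k) = 3k³ + 5k² - 3k + 1.
The coefficient of k is -3.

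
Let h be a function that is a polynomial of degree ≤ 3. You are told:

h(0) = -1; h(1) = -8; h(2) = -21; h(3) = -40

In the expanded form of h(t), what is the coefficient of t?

First differences: -7, -13, -19. Second differences: -6, -6.
Level-2 differences are constant, so h has degree 2.
Fitting a degree-2 polynomial gives h(t) = -3t² - 4t - 1.
The coefficient of t is -4.

-4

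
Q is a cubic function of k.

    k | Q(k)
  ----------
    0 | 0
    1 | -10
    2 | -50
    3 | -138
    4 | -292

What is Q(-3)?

First differences: -10, -40, -88, -154. Second differences: -30, -48, -66. Third differences: -18, -18.
Level-3 differences are constant, so Q has degree 3.
Fitting a degree-3 polynomial gives Q(k) = -3k³ - 6k² - k.
Then Q(-3) = 30.

30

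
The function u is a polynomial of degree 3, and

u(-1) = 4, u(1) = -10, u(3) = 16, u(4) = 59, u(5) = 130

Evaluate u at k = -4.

-5

Write u(k) = ak³ + bk² + ck + d; the 5 given values yield a linear system in the 4 coefficients.
Solving, u(k) = k³ + 2k² - 8k - 5.
Then u(-4) = -5.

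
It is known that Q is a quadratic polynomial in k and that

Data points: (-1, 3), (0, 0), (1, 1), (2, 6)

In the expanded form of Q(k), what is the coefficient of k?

-1

Write Q(k) = ak² + bk + c; the 4 given values yield a linear system in the 3 coefficients.
Solving, Q(k) = 2k² - k.
The coefficient of k is -1.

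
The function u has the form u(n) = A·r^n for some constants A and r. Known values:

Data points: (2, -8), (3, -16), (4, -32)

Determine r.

2

Consecutive ratio: -16/(-8) = 2, and -32/(-16) = 2, so r = 2.
Then A·2^2 = -8 gives A = -2, and u(n) = -2·2^n.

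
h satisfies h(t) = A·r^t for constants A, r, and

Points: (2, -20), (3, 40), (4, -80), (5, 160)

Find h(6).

Consecutive ratio: 40/(-20) = -2, and -80/40 = -2, so r = -2.
Then A·(-2)^2 = -20 gives A = -5, and h(t) = -5·(-2)^t.
h(6) = -5·(-2)^6 = -320.

-320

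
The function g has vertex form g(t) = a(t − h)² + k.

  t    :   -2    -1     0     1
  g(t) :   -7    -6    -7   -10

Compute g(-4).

First differences 1, -1, -3; second difference -2 = 2a, so a = -1.
Expanding, the t-coefficient is −2ah = 2h; matching it to the data gives h = -1, and then k = -6.
So g(t) = -1(t + 1)² − 6.
g(-4) = -1·(-3)² − 6 = -15.

-15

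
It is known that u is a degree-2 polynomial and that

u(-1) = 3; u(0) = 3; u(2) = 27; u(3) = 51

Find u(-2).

11

Write u(m) = am² + bm + c; the 4 given values yield a linear system in the 3 coefficients.
Solving, u(m) = 4m² + 4m + 3.
Then u(-2) = 11.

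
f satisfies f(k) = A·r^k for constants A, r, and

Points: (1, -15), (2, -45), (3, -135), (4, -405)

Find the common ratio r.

3

Consecutive ratio: -45/(-15) = 3, and -135/(-45) = 3, so r = 3.
Then A·3^1 = -15 gives A = -5, and f(k) = -5·3^k.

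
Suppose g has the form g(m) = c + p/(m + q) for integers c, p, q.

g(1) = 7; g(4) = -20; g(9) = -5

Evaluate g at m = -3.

1

(g(m) − c)(m + q) = p for each data point; the three points give a linear system in c and q, then p follows.
Solving: c = -2, q = -3, p = -18, so g(m) = -2 − 18/(m − 3).
Then g(-3) = -2 − 18/(-6) = 1.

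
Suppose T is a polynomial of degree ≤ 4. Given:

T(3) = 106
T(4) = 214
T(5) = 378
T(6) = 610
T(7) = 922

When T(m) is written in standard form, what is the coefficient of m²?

4

First differences: 108, 164, 232, 312. Second differences: 56, 68, 80. Third differences: 12, 12.
Level-3 differences are constant, so T has degree 3.
Fitting a degree-3 polynomial gives T(m) = 2m³ + 4m² + 6m - 2.
The coefficient of m² is 4.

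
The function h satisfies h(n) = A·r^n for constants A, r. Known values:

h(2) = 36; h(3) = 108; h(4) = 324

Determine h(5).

972

Consecutive ratio: 108/36 = 3, and 324/108 = 3, so r = 3.
Then A·3^2 = 36 gives A = 4, and h(n) = 4·3^n.
h(5) = 4·3^5 = 972.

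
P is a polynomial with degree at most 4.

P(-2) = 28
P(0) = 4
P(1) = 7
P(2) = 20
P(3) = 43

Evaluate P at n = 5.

Write P(n) = an^4 + bn³ + cn² + dn + e; the 5 given values yield a linear system in the 5 coefficients.
Solving, the top 2 coefficients vanish, and P(n) = 5n² - 2n + 4.
Then P(5) = 119.

119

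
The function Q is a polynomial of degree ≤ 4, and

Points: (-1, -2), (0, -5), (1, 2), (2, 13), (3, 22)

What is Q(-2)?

17

Write Q(m) = am^4 + bm³ + cm² + dm + e; the 5 given values yield a linear system in the 5 coefficients.
Solving, the leading coefficient vanishes, and Q(m) = -m³ + 5m² + 3m - 5.
Then Q(-2) = 17.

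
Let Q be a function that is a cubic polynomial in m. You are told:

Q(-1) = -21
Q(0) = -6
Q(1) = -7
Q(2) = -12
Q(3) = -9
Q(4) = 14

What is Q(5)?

First differences: 15, -1, -5, 3, 23. Second differences: -16, -4, 8, 20. Third differences: 12, 12, 12.
Level-3 differences are constant, so Q has degree 3.
Extending the table by one column gives the next first difference 55, so Q(5) = 14 + 55 = 69.

69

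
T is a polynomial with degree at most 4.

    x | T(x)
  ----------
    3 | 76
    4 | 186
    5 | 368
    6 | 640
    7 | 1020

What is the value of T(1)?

0

Write T(x) = ax^4 + bx³ + cx² + dx + e; the 5 given values yield a linear system in the 5 coefficients.
Solving, the leading coefficient vanishes, and T(x) = 3x³ - x - 2.
Then T(1) = 0.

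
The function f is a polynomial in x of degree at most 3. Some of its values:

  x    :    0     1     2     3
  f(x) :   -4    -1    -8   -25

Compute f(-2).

-40

Write f(x) = ax³ + bx² + cx + d; the 4 given values yield a linear system in the 4 coefficients.
Solving, the leading coefficient vanishes, and f(x) = -5x² + 8x - 4.
Then f(-2) = -40.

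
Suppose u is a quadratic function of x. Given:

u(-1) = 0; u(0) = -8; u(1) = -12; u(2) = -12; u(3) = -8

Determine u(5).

First differences: -8, -4, 0, 4. Second differences: 4, 4, 4.
Level-2 differences are constant, so u has degree 2.
Fitting a degree-2 polynomial gives u(x) = 2x² - 6x - 8.
Then u(5) = 12.

12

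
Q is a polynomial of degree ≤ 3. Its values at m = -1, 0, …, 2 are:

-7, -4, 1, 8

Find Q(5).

First differences: 3, 5, 7. Second differences: 2, 2.
Level-2 differences are constant, so Q has degree 2.
Fitting a degree-2 polynomial gives Q(m) = m² + 4m - 4.
Then Q(5) = 41.

41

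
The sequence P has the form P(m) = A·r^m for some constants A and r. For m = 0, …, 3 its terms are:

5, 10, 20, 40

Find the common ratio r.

Consecutive ratio: 10/5 = 2, and 20/10 = 2, so r = 2.
Then A·2^0 = 5 gives A = 5, and P(m) = 5·2^m.

2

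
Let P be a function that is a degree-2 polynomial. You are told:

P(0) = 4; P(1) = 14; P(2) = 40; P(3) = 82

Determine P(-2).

First differences: 10, 26, 42. Second differences: 16, 16.
Level-2 differences are constant, so P has degree 2.
Fitting a degree-2 polynomial gives P(x) = 8x² + 2x + 4.
Then P(-2) = 32.

32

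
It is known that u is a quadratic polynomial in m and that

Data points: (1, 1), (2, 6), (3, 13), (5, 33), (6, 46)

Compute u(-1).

Write u(m) = am² + bm + c; the 5 given values yield a linear system in the 3 coefficients.
Solving, u(m) = m² + 2m - 2.
Then u(-1) = -3.

-3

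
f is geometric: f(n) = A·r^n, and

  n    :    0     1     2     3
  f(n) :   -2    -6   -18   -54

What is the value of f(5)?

Consecutive ratio: -6/(-2) = 3, and -18/(-6) = 3, so r = 3.
Then A·3^0 = -2 gives A = -2, and f(n) = -2·3^n.
f(5) = -2·3^5 = -486.

-486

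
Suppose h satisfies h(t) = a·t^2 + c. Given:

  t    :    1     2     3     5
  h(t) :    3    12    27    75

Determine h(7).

From h(1) = 3 and h(2) = 12: 1a + c = 3 and 4a + c = 12.
Subtracting: 3a = 9, so a = 3; then c = 3 − 3·1 = 0.
So h(t) = 3t² + 0, and h(7) = 147.

147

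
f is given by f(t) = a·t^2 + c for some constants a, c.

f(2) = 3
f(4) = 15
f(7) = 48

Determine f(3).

8

From f(2) = 3 and f(4) = 15: 4a + c = 3 and 16a + c = 15.
Subtracting: 12a = 12, so a = 1; then c = 3 − 1·4 = -1.
So f(t) = 1t² − 1, and f(3) = 8.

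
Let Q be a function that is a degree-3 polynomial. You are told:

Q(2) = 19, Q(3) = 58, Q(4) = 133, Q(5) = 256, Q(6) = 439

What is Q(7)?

694

Write Q(m) = am³ + bm² + cm + d; the 5 given values yield a linear system in the 4 coefficients.
Solving, Q(m) = 2m³ + m + 1.
Then Q(7) = 694.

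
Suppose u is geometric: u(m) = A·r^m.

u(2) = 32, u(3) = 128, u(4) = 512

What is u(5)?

Consecutive ratio: 128/32 = 4, and 512/128 = 4, so r = 4.
Then A·4^2 = 32 gives A = 2, and u(m) = 2·4^m.
u(5) = 2·4^5 = 2048.

2048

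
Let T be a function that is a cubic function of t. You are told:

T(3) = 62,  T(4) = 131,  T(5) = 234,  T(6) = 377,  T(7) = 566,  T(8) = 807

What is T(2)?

21

First differences: 69, 103, 143, 189, 241. Second differences: 34, 40, 46, 52. Third differences: 6, 6, 6.
Level-3 differences are constant, so T has degree 3.
Fitting a degree-3 polynomial gives T(t) = t³ + 5t² - 3t - 1.
Then T(2) = 21.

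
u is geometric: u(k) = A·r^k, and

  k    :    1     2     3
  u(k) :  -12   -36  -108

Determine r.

Consecutive ratio: -36/(-12) = 3, and -108/(-36) = 3, so r = 3.
Then A·3^1 = -12 gives A = -4, and u(k) = -4·3^k.

3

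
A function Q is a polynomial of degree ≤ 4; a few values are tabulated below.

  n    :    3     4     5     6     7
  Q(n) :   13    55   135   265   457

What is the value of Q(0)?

First differences: 42, 80, 130, 192. Second differences: 38, 50, 62. Third differences: 12, 12.
Level-3 differences are constant, so Q has degree 3.
Fitting a degree-3 polynomial gives Q(n) = 2n³ - 5n² + 3n - 5.
Then Q(0) = -5.

-5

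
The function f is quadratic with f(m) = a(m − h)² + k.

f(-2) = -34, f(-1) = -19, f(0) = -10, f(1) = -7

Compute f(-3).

-55

First differences 15, 9, 3; second difference -6 = 2a, so a = -3.
Expanding, the m-coefficient is −2ah = 6h; matching it to the data gives h = 1, and then k = -7.
So f(m) = -3(m − 1)² − 7.
f(-3) = -3·(-4)² − 7 = -55.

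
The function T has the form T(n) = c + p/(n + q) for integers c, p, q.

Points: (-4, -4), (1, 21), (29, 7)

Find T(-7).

1

(T(n) − c)(n + q) = p for each data point; the three points give a linear system in c and q, then p follows.
Solving: c = 6, q = 1, p = 30, so T(n) = 6 + 30/(n + 1).
Then T(-7) = 6 + 30/(-6) = 1.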